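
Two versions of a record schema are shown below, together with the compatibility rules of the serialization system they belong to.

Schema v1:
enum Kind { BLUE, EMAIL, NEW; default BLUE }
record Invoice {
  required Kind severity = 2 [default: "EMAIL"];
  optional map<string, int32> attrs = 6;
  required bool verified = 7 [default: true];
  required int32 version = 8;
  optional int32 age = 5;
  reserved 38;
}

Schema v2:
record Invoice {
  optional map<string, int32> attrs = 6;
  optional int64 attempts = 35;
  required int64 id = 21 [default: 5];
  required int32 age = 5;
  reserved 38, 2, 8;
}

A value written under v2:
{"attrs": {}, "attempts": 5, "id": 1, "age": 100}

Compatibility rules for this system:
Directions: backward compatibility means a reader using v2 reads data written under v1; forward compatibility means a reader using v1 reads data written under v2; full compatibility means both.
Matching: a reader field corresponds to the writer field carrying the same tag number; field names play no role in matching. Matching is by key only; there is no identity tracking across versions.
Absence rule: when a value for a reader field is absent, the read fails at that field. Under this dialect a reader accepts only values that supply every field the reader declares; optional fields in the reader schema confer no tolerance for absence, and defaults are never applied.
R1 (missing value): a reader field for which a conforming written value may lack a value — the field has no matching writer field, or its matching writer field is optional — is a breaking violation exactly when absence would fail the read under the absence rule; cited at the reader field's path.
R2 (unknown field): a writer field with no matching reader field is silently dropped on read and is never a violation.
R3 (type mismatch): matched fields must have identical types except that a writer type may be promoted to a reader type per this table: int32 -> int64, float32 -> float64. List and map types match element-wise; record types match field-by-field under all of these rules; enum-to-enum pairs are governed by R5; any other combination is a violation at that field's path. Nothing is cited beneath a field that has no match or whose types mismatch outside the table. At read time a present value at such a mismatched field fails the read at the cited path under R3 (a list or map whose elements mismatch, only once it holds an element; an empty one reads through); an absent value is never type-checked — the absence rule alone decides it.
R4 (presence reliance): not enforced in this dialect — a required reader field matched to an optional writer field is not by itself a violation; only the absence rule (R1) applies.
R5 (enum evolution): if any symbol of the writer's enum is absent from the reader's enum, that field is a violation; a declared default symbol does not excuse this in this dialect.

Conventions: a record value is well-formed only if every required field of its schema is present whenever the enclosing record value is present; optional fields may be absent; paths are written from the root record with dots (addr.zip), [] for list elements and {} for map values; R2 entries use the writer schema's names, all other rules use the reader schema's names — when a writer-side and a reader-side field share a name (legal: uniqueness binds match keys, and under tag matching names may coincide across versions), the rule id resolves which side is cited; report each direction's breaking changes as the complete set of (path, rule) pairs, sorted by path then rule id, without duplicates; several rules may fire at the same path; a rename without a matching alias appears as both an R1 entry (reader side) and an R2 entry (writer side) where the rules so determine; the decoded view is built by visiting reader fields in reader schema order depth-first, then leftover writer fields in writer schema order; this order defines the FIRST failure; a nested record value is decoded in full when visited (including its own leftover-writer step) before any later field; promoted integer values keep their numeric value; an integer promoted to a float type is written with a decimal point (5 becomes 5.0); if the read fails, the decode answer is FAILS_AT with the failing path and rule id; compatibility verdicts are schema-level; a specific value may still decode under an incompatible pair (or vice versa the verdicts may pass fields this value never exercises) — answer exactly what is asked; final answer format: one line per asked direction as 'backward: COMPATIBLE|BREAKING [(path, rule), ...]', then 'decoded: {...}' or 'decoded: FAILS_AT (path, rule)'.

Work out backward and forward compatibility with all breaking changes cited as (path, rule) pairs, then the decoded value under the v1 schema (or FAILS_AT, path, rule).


the writer's type comes first in each Invoice pair
checking backward for Invoice: reader v2 against writer v1:
  attrs: paired with writer attrs (map<string, int32> -> map<string, int32>; writer optional)
  no writer field matches reader attempts
  no writer field matches reader id
  age: paired with writer age (int32 -> int32; writer optional)
  writer field severity has no reader counterpart
  writer field verified has no reader counterpart
  writer field version has no reader counterpart
  breaking: (age, R1)
  breaking: (attempts, R1)
  breaking: (attrs, R1)
  breaking: (id, R1)
  => 4 violation(s): backward is BREAKING for Invoice
checking forward for Invoice: reader v1 against writer v2:
  no writer field matches reader severity
  attrs: paired with writer attrs (map<string, int32> -> map<string, int32>; writer optional)
  no writer field matches reader verified
  no writer field matches reader version
  age: paired with writer age (int32 -> int32; writer required)
  writer field attempts has no reader counterpart
  writer field id has no reader counterpart
  breaking: (attrs, R1)
  breaking: (severity, R1)
  breaking: (verified, R1)
  breaking: (version, R1)
  => 4 violation(s): forward is BREAKING for Invoice
decoding the Invoice value with the v1 reader:
  read fails at severity under R1 (no fill)
  => FAILS_AT (severity, R1)

backward: BREAKING [(age, R1), (attempts, R1), (attrs, R1), (id, R1)]; forward: BREAKING [(attrs, R1), (severity, R1), (verified, R1), (version, R1)]; decoded: FAILS_AT (severity, R1)


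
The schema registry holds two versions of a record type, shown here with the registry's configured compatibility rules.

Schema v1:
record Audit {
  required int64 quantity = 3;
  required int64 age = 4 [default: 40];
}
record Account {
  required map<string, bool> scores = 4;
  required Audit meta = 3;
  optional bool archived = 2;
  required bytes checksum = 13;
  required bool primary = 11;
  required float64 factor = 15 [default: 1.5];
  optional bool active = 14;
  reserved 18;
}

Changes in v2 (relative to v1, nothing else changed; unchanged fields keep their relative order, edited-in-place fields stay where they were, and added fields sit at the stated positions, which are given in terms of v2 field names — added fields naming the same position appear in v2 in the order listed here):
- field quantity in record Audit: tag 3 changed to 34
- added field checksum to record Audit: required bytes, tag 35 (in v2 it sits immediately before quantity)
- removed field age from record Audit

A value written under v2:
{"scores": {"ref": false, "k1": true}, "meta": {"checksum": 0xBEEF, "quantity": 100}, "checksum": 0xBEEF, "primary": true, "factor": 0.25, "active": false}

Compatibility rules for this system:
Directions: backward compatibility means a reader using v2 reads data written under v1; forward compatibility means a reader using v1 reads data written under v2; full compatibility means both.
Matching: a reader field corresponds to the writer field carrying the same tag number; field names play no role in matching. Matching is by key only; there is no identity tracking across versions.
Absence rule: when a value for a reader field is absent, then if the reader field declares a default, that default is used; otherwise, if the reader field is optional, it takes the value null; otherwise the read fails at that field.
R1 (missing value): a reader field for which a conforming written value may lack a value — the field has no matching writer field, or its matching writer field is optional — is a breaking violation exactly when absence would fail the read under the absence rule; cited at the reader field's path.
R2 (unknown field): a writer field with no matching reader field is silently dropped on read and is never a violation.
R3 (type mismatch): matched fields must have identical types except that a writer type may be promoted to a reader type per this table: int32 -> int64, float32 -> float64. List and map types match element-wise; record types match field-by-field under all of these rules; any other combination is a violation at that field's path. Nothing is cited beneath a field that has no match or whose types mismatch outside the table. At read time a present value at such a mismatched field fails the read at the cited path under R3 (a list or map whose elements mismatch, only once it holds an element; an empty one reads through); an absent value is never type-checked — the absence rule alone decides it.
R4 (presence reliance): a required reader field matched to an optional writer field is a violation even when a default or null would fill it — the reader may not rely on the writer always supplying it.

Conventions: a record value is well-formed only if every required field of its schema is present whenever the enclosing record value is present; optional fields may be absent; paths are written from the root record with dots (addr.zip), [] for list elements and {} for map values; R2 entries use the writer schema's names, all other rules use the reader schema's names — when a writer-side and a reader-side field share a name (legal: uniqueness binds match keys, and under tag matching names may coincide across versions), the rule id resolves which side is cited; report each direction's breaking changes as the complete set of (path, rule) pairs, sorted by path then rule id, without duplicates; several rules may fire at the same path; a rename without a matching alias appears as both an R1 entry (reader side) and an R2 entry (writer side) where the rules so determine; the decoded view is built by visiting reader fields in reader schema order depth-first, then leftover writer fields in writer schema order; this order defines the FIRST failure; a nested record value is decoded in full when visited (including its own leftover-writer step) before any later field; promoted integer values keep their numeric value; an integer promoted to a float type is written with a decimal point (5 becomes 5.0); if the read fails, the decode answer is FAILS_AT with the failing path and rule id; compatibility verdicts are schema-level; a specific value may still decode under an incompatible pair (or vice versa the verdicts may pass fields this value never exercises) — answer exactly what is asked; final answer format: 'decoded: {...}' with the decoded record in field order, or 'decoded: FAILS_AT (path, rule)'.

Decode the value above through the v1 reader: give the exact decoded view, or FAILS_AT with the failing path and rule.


decoded: FAILS_AT (meta.quantity, R1)

each type pair in Account: writer, then reader
decoding the Account value with the v1 reader:
  scores := {"ref": false, "k1": true}
  read fails at meta.quantity under R1 (no fill)
  => FAILS_AT (meta.quantity, R1)
checking off the Account differences that do not matter here:
  added field checksum to record Audit: required bytes, tag 35 (in v2 it sits immediately before quantity) -> schema-level compatibility only; this Account value's decode is unchanged
  removed field age from record Audit -> triggers nothing under the printed rules; the Account answer is the same either way


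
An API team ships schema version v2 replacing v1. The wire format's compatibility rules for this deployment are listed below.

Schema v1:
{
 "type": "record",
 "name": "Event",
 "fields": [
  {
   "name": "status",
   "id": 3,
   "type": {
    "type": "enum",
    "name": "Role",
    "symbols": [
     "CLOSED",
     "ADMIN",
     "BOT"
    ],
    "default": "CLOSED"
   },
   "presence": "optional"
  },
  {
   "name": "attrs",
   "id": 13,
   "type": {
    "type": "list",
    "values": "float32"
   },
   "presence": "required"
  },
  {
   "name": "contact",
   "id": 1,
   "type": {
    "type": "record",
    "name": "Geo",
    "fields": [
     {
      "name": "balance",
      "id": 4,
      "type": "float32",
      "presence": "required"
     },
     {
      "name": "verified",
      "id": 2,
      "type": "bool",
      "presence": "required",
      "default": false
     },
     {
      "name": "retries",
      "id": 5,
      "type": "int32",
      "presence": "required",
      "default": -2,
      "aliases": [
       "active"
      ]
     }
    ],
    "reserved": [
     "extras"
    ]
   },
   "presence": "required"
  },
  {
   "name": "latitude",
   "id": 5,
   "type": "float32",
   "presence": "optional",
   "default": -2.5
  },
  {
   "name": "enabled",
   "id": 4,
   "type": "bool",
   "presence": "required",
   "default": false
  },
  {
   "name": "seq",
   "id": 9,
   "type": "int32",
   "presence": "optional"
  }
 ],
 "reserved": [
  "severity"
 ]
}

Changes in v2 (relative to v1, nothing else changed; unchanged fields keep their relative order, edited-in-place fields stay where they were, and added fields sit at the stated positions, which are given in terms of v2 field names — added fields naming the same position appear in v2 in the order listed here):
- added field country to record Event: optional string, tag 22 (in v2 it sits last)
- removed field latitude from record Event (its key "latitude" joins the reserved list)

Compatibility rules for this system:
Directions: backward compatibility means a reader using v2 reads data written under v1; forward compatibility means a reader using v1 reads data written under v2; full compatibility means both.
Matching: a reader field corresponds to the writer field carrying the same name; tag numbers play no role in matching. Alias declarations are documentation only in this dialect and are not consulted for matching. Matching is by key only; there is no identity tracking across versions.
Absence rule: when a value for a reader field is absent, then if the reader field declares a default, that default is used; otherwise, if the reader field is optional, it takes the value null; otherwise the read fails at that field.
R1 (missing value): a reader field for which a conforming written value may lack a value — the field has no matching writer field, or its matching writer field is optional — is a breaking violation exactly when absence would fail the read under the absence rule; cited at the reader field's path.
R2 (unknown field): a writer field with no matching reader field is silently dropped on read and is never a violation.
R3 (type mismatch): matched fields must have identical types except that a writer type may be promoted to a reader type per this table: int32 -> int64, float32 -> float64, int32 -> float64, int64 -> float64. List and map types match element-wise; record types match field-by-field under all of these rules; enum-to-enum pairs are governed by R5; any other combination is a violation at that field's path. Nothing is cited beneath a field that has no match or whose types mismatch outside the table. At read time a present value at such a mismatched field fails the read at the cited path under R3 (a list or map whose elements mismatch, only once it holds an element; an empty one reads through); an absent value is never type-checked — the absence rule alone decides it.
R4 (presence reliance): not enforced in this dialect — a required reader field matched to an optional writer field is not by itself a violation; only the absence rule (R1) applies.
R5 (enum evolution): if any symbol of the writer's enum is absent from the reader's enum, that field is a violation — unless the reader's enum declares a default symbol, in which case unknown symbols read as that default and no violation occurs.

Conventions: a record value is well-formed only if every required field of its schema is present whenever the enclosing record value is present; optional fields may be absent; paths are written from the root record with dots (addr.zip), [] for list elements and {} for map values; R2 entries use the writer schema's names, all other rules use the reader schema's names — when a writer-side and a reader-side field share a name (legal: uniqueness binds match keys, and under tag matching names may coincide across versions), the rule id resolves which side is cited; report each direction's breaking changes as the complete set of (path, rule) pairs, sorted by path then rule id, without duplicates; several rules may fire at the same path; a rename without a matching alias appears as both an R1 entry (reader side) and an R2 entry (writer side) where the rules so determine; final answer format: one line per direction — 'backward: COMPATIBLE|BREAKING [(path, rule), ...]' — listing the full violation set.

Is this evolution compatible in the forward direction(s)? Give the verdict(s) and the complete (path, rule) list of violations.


arrows below run writer -> reader for Event
forward analysis of Event with v1 as reader and v2 as writer:
  status <- status (Role -> Role, writer optional)
  attrs <- attrs (list<float32> -> list<float32>, writer required)
  contact <- contact (Geo -> Geo, writer required)
  no writer field matches reader latitude
  enabled <- enabled (bool -> bool, writer required)
  seq <- seq (int32 -> int32, writer optional)
  country (writer side), unknown to reader
  contact.balance <- contact.balance (float32 -> float32, writer required)
  contact.verified <- contact.verified (bool -> bool, writer required)
  contact.retries <- contact.retries (int32 -> int32, writer required)
  nothing fires on Event: forward is COMPATIBLE
checking off the Event differences that do not matter here:
  added field country to record Event: optional string, tag 22 (in v2 it sits last) -> triggers nothing under Event's printed rules — same verdict
  removed field latitude from record Event (its key "latitude" joins the reserved list) -> triggers nothing under Event's printed rules — same verdict

forward: COMPATIBLE []


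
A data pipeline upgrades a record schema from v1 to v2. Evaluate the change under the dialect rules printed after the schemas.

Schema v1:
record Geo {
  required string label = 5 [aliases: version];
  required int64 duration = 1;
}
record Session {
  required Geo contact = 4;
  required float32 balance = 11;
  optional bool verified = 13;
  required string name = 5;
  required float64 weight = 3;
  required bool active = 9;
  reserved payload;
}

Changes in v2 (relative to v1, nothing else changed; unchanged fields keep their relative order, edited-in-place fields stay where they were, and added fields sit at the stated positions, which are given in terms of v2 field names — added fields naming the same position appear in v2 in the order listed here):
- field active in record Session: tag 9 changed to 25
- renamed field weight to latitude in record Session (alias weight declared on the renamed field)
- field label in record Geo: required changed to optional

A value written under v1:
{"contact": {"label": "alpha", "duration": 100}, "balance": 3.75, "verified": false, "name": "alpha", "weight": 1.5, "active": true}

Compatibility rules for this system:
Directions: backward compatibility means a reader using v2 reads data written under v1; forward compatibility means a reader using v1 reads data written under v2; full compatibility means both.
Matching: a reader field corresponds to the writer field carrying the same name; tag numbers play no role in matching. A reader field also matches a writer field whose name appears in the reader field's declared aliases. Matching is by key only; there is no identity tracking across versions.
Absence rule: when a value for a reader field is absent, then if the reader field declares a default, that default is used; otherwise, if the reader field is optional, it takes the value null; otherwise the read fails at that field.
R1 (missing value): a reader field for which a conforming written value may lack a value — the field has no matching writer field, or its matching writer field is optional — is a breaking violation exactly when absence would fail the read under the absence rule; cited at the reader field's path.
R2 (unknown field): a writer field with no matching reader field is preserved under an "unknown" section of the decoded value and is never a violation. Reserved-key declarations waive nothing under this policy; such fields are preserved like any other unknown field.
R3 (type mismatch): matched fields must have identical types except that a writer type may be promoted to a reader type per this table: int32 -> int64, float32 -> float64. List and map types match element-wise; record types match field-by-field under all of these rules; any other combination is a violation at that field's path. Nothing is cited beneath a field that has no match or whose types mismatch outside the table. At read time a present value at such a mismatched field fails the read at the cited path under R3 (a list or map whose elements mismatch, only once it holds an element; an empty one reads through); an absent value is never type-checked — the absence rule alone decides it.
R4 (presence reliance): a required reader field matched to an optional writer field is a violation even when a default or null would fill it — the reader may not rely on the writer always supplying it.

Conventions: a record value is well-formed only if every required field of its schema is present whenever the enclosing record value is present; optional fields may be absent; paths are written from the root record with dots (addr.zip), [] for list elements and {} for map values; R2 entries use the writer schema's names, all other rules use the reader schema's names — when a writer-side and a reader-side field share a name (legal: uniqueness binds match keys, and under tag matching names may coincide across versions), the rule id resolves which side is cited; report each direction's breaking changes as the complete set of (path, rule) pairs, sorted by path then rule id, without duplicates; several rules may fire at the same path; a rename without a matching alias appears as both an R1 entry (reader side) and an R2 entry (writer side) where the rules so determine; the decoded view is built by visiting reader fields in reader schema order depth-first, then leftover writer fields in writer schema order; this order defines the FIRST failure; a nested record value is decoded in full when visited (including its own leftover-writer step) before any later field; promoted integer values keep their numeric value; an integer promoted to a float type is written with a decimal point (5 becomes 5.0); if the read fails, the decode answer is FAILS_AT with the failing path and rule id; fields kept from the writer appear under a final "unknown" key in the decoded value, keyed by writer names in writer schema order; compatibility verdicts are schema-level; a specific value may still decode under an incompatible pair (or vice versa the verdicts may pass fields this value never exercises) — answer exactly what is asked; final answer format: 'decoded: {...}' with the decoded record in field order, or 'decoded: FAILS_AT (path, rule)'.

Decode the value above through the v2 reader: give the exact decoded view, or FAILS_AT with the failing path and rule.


arrows below run writer -> reader for Session
decode (reader v2):
  contact.label := "alpha"
  contact.duration := 100
  balance := 3.75
  verified := false
  name := "alpha"
  latitude := 1.5 (from writer weight)
  active := true
  => decoded: {"contact": {"label": "alpha", "duration": 100}, "balance": 3.75, "verified": false, "name": "alpha", "latitude": 1.5, "active": true}
remaining Session differences; none change what is asked:
  field active in record Session: tag 9 changed to 25 -> fires no rule on Session under this dialect and leaves the result unchanged
  field label in record Geo: required changed to optional -> changes Session's schema-level verdicts only — the decode of this value is the same

decoded: {"contact": {"label": "alpha", "duration": 100}, "balance": 3.75, "verified": false, "name": "alpha", "latitude": 1.5, "active": true}


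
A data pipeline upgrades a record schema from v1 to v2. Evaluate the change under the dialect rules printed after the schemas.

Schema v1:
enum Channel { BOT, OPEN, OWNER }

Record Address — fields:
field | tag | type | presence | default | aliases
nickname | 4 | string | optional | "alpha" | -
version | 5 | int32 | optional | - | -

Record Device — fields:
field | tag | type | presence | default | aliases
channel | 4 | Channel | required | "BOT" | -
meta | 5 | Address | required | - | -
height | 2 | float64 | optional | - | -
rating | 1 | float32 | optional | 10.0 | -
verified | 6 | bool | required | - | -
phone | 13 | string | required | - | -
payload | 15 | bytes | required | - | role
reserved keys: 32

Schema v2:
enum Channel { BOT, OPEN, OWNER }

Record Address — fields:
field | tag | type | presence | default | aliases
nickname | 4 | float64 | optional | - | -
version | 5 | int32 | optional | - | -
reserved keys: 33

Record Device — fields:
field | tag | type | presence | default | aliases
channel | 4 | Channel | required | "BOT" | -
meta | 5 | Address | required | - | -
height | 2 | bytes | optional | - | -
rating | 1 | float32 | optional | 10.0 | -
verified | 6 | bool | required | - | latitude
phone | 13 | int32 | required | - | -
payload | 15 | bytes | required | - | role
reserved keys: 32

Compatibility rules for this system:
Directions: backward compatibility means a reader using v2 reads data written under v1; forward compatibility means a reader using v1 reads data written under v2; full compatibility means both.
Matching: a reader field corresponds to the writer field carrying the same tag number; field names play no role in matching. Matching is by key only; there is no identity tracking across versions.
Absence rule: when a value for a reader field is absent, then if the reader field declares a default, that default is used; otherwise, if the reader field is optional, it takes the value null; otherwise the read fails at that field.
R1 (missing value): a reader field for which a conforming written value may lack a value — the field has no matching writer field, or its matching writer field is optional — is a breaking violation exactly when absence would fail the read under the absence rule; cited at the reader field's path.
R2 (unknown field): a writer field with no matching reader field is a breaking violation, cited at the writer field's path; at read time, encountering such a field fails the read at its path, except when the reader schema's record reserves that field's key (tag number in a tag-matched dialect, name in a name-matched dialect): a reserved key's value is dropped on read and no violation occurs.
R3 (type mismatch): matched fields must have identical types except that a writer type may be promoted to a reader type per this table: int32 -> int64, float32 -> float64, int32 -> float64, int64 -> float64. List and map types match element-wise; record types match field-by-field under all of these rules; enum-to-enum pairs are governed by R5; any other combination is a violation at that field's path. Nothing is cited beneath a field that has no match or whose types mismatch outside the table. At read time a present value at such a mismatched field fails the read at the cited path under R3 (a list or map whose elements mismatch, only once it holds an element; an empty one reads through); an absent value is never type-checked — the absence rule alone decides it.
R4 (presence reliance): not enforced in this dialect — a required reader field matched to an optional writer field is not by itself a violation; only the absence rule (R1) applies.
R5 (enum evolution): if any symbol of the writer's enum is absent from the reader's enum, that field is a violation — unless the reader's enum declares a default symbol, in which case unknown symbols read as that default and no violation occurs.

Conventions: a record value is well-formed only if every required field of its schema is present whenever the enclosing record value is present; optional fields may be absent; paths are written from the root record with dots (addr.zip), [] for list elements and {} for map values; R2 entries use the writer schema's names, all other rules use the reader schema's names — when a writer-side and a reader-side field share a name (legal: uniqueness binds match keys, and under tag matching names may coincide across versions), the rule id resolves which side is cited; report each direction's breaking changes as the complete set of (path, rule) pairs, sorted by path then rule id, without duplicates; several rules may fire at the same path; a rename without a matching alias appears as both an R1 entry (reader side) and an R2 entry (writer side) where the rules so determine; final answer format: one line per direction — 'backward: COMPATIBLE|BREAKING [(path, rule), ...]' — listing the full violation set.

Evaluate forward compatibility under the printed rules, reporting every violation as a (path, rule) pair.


arrows below run writer -> reader for Device
forward pass over Device, reader schema v1, writer schema v2:
  channel: paired with writer channel (Channel -> Channel; writer required)
  meta: paired with writer meta (Address -> Address; writer required)
  height: paired with writer height (bytes -> float64; writer optional)
  rating: paired with writer rating (float32 -> float32; writer optional)
  verified: paired with writer verified (bool -> bool; writer required)
  phone: paired with writer phone (int32 -> string; writer required)
  payload: paired with writer payload (bytes -> bytes; writer required)
  meta.nickname: paired with writer meta.nickname (float64 -> string; writer optional)
  meta.version: paired with writer meta.version (int32 -> int32; writer optional)
  breaking: (height, R3)
  breaking: (meta.nickname, R3)
  breaking: (phone, R3)
  => 3 violation(s): forward is BREAKING for Device

forward: BREAKING [(height, R3), (meta.nickname, R3), (phone, R3)]


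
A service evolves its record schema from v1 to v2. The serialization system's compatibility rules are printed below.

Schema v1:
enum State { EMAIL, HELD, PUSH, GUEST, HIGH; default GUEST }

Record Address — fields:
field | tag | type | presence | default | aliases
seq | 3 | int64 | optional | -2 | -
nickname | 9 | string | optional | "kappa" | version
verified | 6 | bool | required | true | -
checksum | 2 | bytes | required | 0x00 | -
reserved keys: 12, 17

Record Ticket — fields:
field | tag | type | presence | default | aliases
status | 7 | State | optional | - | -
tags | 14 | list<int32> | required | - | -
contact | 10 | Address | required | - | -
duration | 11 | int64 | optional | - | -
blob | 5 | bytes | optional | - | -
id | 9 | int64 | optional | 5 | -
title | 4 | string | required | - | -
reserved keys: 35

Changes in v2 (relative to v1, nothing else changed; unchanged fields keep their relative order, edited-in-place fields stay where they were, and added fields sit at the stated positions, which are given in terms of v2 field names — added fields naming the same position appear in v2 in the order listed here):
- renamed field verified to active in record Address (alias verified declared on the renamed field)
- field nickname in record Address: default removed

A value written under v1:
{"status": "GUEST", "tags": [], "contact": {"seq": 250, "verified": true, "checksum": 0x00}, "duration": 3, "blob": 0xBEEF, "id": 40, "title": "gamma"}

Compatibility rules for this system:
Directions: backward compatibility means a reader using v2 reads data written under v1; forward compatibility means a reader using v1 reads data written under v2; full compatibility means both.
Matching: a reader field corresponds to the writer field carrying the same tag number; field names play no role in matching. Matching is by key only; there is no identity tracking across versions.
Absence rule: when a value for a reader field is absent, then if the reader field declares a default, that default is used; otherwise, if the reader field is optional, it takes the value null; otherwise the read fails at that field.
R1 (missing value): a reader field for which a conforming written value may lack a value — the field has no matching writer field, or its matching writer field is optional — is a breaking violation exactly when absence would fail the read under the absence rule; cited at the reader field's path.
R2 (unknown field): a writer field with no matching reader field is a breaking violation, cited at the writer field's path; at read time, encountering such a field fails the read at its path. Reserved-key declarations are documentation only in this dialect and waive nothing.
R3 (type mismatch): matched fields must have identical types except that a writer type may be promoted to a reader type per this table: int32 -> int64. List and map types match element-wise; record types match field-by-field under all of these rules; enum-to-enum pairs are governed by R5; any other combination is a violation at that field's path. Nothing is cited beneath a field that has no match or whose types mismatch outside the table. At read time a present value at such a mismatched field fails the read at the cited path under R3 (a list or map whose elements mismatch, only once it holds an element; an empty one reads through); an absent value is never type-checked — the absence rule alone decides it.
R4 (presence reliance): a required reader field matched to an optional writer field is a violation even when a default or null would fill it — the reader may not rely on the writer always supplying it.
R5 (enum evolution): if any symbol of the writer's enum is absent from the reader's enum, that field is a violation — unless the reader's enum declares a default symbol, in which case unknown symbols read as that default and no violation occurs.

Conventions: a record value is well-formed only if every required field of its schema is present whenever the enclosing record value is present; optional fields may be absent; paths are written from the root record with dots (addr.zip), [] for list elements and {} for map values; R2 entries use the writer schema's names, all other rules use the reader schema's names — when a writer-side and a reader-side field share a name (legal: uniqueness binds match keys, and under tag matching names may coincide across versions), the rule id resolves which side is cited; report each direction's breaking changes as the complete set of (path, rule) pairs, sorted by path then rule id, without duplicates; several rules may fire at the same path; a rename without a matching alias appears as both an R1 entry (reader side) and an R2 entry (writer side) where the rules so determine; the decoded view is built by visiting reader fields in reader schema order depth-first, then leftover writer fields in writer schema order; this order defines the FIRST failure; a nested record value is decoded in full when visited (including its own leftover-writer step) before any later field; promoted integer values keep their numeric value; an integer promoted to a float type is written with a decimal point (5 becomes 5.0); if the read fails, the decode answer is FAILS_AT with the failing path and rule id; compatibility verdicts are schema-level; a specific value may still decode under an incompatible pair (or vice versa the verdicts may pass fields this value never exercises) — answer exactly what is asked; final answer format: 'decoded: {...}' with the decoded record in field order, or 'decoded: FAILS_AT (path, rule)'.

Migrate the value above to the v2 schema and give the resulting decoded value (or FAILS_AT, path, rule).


arrows below run writer -> reader for Ticket
decode walk for Ticket under reader schema v2:
  status := "GUEST"
  tags := []
  contact.seq := 250
  contact.nickname := null (not supplied -> null)
  contact.active := true (from writer verified)
  contact.checksum := 0x00
  duration := 3
  blob := 0xBEEF
  id := 40
  title := "gamma"
  => decoded: {"status": "GUEST", "tags": [], "contact": {"seq": 250, "nickname": null, "active": true, "checksum": 0x00}, "duration": 3, "blob": 0xBEEF, "id": 40, "title": "gamma"}

decoded: {"status": "GUEST", "tags": [], "contact": {"seq": 250, "nickname": null, "active": true, "checksum": 0x00}, "duration": 3, "blob": 0xBEEF, "id": 40, "title": "gamma"}


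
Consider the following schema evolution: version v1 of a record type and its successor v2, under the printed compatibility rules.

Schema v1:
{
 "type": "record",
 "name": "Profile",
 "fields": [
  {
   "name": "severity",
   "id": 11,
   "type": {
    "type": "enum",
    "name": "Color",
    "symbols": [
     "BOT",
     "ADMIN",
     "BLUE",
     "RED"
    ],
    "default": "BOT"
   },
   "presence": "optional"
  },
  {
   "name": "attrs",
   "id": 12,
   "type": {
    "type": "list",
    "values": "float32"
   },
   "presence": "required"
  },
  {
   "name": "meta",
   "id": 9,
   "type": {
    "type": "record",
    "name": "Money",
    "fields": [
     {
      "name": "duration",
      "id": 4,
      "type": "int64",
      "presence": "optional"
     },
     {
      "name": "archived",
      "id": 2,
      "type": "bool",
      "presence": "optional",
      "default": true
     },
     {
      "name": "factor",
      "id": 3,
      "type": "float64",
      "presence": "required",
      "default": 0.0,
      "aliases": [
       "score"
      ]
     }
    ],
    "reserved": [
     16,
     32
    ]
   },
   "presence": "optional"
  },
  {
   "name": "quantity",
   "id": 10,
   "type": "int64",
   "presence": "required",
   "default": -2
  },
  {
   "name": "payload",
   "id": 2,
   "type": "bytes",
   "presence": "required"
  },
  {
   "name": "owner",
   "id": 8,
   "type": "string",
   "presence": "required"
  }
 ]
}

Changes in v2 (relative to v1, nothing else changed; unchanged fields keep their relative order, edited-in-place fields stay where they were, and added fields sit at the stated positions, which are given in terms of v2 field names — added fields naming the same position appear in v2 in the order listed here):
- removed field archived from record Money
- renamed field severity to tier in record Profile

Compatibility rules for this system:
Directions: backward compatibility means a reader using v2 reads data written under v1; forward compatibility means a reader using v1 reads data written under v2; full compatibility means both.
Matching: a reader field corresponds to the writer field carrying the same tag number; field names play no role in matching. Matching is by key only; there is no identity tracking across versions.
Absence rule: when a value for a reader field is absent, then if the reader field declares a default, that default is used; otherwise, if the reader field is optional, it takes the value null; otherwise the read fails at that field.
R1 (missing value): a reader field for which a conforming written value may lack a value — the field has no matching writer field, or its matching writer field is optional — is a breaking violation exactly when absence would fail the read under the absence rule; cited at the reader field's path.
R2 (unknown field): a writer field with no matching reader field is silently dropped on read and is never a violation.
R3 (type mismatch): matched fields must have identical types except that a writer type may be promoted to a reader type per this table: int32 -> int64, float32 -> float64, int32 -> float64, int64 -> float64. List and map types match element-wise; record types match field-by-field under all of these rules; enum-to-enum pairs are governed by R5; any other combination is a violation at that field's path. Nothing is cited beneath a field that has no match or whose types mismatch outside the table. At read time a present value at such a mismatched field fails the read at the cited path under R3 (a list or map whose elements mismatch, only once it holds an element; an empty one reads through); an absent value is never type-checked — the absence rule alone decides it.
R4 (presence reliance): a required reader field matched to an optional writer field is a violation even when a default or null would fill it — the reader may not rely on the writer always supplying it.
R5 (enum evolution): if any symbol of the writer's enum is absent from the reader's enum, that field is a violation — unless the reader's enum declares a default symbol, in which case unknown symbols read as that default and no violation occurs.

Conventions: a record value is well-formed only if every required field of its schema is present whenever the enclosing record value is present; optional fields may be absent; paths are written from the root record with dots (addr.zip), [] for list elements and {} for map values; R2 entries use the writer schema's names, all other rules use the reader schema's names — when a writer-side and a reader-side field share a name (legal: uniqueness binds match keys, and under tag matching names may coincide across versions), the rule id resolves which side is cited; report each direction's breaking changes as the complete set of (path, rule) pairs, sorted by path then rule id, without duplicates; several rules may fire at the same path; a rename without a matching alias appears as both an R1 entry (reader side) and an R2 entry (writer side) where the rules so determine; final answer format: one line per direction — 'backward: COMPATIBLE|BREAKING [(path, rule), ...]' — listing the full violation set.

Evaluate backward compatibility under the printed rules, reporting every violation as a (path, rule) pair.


backward: COMPATIBLE []

arrows below run writer -> reader for Profile
checking backward for Profile: reader v2 against writer v1:
  tier: Color -> Color, writer optional; from severity
  attrs: list<float32> -> list<float32>, writer required; from attrs
  meta: Money -> Money, writer optional; from meta
  quantity: int64 -> int64, writer required; from quantity
  payload: bytes -> bytes, writer required; from payload
  owner: string -> string, writer required; from owner
  meta.duration: int64 -> int64, writer optional; from meta.duration
  meta.factor: float64 -> float64, writer required; from meta.factor
  writer meta.archived: unknown to reader
  => backward verdict for Profile: COMPATIBLE, no violations
the rest of the Profile diff is inert for this question:
  removed field archived from record Money -> no rule fires on it in Profile's dialect; the asked verdict holds
  renamed field severity to tier in record Profile -> no rule fires on it in Profile's dialect; the asked verdict holds
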